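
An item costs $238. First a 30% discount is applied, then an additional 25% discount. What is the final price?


First discount:
30% of $238 = $71.40
Price after first discount:
$238 - $71.40 = $166.60
Second discount:
25% of $166.60 = $41.65
Final price:
$166.60 - $41.65 = $124.95

$124.95


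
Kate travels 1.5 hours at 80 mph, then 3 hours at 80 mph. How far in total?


Leg 1 distance:
80 x 1.5 = 120 miles
Leg 2 distance:
80 x 3 = 240 miles
Total distance:
120 + 240 = 360 miles

360 miles


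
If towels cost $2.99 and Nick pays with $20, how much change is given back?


Start with the amount paid:
$20
Subtract the price:
$20 - $2.99 = $17.01

$17.01


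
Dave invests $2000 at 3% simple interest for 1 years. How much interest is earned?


Use the formula I = P x R x T / 100
P x R x T = 2000 x 3 x 1 = 6000
I = 6000 / 100 = $60

$60


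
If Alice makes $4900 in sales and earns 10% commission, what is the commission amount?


Convert rate to decimal:
10% = 0.1
Multiply by sales:
$4900 x 0.1 = $490

$490


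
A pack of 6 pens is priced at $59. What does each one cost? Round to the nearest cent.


Total cost: $59
Number of items: 6
Unit price: $59 / 6 = $9.8333... ≈ $9.83

$9.83


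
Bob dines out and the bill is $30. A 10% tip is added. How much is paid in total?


Calculate the tip:
10% of $30 = $3
Add tip to meal cost:
$30 + $3 = $33

$33


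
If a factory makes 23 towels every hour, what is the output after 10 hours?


Production rate: 23 towels per hour
Time: 10 hours
Total: 23 x 10 = 230 towels

230 towels


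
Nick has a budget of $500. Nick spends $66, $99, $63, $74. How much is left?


Add up expenses:
$66 + $99 + $63 + $74 = $302
Subtract from budget:
$500 - $302 = $198

$198


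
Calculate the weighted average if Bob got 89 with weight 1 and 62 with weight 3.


Weighted sum:
1 x 89 + 3 x 62 = 275
Total weight:
1 + 3 = 4
Weighted average:
275 / 4 = 68.75

68.75


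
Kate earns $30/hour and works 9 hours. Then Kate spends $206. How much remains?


Calculate earnings:
9 x $30 = $270
Subtract spending:
$270 - $206 = $64

$64


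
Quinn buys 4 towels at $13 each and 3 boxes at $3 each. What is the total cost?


Cost of towels:
4 x $13 = $52
Cost of boxes:
3 x $3 = $9
Add both:
$52 + $9 = $61

$61


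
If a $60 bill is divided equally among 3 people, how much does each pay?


Total bill: $60
Number of people: 3
Each pays: $60 / 3 = $20

$20


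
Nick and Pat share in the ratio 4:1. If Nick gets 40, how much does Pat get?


Find the multiplier:
40 / 4 = 10
Apply to Pat's share:
1 x 10 = 10

10


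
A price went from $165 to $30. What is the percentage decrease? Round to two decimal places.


Find the absolute change:
|30 - 165| = 135
Divide by original and multiply by 100:
135 / 165 x 100 = 81.8181...% ≈ 81.82%

81.82%


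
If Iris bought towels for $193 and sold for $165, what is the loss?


Selling price = $165
Cost price = $193
Loss = cost price - selling price:
Loss = $193 - $165 = $28

$28


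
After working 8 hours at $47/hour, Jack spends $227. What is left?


Calculate earnings:
8 x $47 = $376
Subtract spending:
$376 - $227 = $149

$149


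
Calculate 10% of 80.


Convert percentage to decimal:
10% = 0.1
Multiply:
80 x 0.1 = 8

8


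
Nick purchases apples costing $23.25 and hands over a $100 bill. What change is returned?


Start with the amount paid:
$100
Subtract the price:
$100 - $23.25 = $76.75

$76.75


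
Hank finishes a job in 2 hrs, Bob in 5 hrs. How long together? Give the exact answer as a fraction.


Hank's rate: 1/2 of the job per hour
Bob's rate: 1/5 of the job per hour
Combined rate: 1/2 + 1/5 = 7/10 per hour
Time = 1 / (7/10) = 10/7 hours (≈ 1.43 hours)

10/7 hours


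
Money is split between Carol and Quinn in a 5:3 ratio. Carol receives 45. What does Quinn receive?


Find the multiplier:
45 / 5 = 9
Apply to Quinn's share:
3 x 9 = 27

27


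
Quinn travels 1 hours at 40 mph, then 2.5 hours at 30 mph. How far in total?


Leg 1 distance:
40 x 1 = 40 miles
Leg 2 distance:
30 x 2.5 = 75 miles
Total distance:
40 + 75 = 115 miles

115 miles


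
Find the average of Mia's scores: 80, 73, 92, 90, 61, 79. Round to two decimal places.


Add the scores:
80 + 73 + 92 + 90 + 61 + 79 = 475
Divide by the number of tests:
475 / 6 = 79.1666... ≈ 79.17

79.17


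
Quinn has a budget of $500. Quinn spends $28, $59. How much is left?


Add up expenses:
$28 + $59 = $87
Subtract from budget:
$500 - $87 = $413

$413


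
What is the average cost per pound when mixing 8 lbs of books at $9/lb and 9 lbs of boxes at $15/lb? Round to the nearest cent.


Cost of books:
8 x $9 = $72
Cost of boxes:
9 x $15 = $135
Total cost: $72 + $135 = $207
Total weight: 17 lbs
Average: $207 / 17 = $12.1764... ≈ $12.18/lb

$12.18/lb


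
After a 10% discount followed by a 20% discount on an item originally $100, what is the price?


First discount:
10% of $100 = $10
Price after first discount:
$100 - $10 = $90
Second discount:
20% of $90 = $18
Final price:
$90 - $18 = $72

$72


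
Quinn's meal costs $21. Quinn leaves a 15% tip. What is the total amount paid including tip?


Calculate the tip:
15% of $21 = $3.15
Add tip to meal cost:
$21 + $3.15 = $24.15

$24.15


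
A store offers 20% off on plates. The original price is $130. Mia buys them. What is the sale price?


Calculate the discount amount:
20% of $130 = $26
Subtract from original:
$130 - $26 = $104

$104


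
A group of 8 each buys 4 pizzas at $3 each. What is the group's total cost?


Cost per person:
4 x $3 = $12
Group total:
8 x $12 = $96

$96


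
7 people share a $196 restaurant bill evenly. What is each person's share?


Total bill: $196
Number of people: 7
Each pays: $196 / 7 = $28

$28


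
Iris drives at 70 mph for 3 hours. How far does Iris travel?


Use the formula: distance = speed x time
Speed = 70 mph, Time = 3 hours
70 x 3 = 210 miles

210 miles


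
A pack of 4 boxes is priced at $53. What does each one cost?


Total cost: $53
Number of items: 4
Unit price: $53 / 4 = $13.25

$13.25


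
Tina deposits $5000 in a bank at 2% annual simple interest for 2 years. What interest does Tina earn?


Use the formula I = P x R x T / 100
P x R x T = 5000 x 2 x 2 = 20000
I = 20000 / 100 = $200

$200


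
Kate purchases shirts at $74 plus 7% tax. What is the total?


Calculate the tax:
7% of $74 = $5.18
Add tax to price:
$74 + $5.18 = $79.18

$79.18


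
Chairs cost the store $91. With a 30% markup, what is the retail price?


Calculate the markup amount:
30% of $91 = $27.30
Add to cost:
$91 + $27.30 = $118.30

$118.30


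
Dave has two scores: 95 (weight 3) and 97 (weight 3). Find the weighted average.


Weighted sum:
3 x 95 + 3 x 97 = 576
Total weight:
3 + 3 = 6
Weighted average:
576 / 6 = 96

96


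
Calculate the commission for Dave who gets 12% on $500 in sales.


Convert rate to decimal:
12% = 0.12
Multiply by sales:
$500 x 0.12 = $60

$60


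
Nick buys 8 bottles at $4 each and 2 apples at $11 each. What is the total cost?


Cost of bottles:
8 x $4 = $32
Cost of apples:
2 x $11 = $22
Add both:
$32 + $22 = $54

$54


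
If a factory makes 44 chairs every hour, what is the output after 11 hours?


Production rate: 44 chairs per hour
Time: 11 hours
Total: 44 x 11 = 484 chairs

484 chairs


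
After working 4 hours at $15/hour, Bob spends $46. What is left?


Calculate earnings:
4 x $15 = $60
Subtract spending:
$60 - $46 = $14

$14


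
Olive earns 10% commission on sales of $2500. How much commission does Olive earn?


Convert rate to decimal:
10% = 0.1
Multiply by sales:
$2500 x 0.1 = $250

$250


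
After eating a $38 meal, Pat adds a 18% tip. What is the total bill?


Calculate the tip:
18% of $38 = $6.84
Add tip to meal cost:
$38 + $6.84 = $44.84

$44.84


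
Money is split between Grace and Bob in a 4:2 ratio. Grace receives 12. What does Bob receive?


Find the multiplier:
12 / 4 = 3
Apply to Bob's share:
2 x 3 = 6

6


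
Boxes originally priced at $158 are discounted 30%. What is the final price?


Calculate the discount amount:
30% of $158 = $47.40
Subtract from original:
$158 - $47.40 = $110.60

$110.60


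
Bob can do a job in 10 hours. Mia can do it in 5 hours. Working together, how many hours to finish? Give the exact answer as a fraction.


Bob's rate: 1/10 of the job per hour
Mia's rate: 1/5 of the job per hour
Combined rate: 1/10 + 1/5 = 3/10 per hour
Time = 1 / (3/10) = 10/3 hours (≈ 3.33 hours)

10/3 hours


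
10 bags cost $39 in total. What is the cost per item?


Total cost: $39
Number of items: 10
Unit price: $39 / 10 = $3.90

$3.90


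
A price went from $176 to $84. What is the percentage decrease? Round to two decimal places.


Find the absolute change:
|84 - 176| = 92
Divide by original and multiply by 100:
92 / 176 x 100 = 52.2727...% ≈ 52.27%

52.27%


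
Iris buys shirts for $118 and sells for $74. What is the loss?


Selling price = $74
Cost price = $118
Loss = cost price - selling price:
Loss = $118 - $74 = $44

$44


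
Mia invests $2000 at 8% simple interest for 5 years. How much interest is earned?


Use the formula I = P x R x T / 100
P x R x T = 2000 x 8 x 5 = 80000
I = 80000 / 100 = $800

$800


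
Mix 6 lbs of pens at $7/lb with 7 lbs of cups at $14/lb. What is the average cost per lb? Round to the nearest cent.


Cost of pens:
6 x $7 = $42
Cost of cups:
7 x $14 = $98
Total cost: $42 + $98 = $140
Total weight: 13 lbs
Average: $140 / 13 = $10.7692... ≈ $10.77/lb

$10.77/lb


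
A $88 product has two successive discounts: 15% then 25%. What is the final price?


First discount:
15% of $88 = $13.20
Price after first discount:
$88 - $13.20 = $74.80
Second discount:
25% of $74.80 = $18.70
Final price:
$74.80 - $18.70 = $56.10

$56.10


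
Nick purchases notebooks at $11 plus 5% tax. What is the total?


Calculate the tax:
5% of $11 = $0.55
Add tax to price:
$11 + $0.55 = $11.55

$11.55


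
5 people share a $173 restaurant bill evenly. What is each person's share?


Total bill: $173
Number of people: 5
Each pays: $173 / 5 = $34.60

$34.60


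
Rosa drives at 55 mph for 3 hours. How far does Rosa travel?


Use the formula: distance = speed x time
Speed = 55 mph, Time = 3 hours
55 x 3 = 165 miles

165 miles


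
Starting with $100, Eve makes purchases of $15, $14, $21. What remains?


Add up expenses:
$15 + $14 + $21 = $50
Subtract from budget:
$100 - $50 = $50

$50


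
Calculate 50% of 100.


Convert percentage to decimal:
50% = 0.5
Multiply:
100 x 0.5 = 50

50


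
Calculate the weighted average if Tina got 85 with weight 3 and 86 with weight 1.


Weighted sum:
3 x 85 + 1 x 86 = 341
Total weight:
3 + 1 = 4
Weighted average:
341 / 4 = 85.25

85.25


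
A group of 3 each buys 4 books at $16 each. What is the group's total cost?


Cost per person:
4 x $16 = $64
Group total:
3 x $64 = $192

$192


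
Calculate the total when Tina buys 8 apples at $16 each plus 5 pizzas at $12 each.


Cost of apples:
8 x $16 = $128
Cost of pizzas:
5 x $12 = $60
Add both:
$128 + $60 = $188

$188


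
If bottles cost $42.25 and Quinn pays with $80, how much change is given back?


Start with the amount paid:
$80
Subtract the price:
$80 - $42.25 = $37.75

$37.75


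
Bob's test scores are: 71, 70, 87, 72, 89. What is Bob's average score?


Add the scores:
71 + 70 + 87 + 72 + 89 = 389
Divide by the number of tests:
389 / 5 = 77.8

77.8


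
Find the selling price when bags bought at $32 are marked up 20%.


Calculate the markup amount:
20% of $32 = $6.40
Add to cost:
$32 + $6.40 = $38.40

$38.40


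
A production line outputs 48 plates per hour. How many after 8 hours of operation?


Production rate: 48 plates per hour
Time: 8 hours
Total: 48 x 8 = 384 plates

384 plates


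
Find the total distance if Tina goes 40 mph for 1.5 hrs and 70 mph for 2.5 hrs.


Leg 1 distance:
40 x 1.5 = 60 miles
Leg 2 distance:
70 x 2.5 = 175 miles
Total distance:
60 + 175 = 235 miles

235 miles


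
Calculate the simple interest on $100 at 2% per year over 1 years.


Use the formula I = P x R x T / 100
P x R x T = 100 x 2 x 1 = 200
I = 200 / 100 = $2

$2


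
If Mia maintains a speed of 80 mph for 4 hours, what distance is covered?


Use the formula: distance = speed x time
Speed = 80 mph, Time = 4 hours
80 x 4 = 320 miles

320 miles


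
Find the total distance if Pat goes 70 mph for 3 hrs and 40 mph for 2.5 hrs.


Leg 1 distance:
70 x 3 = 210 miles
Leg 2 distance:
40 x 2.5 = 100 miles
Total distance:
210 + 100 = 310 miles

310 miles


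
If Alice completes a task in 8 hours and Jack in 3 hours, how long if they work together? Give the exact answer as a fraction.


Alice's rate: 1/8 of the job per hour
Jack's rate: 1/3 of the job per hour
Combined rate: 1/8 + 1/3 = 11/24 per hour
Time = 1 / (11/24) = 24/11 hours (≈ 2.18 hours)

24/11 hours


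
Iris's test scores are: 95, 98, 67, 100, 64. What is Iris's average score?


Add the scores:
95 + 98 + 67 + 100 + 64 = 424
Divide by the number of tests:
424 / 5 = 84.8

84.8


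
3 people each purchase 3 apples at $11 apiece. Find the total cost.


Cost per person:
3 x $11 = $33
Group total:
3 x $33 = $99

$99


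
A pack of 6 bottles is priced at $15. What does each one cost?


Total cost: $15
Number of items: 6
Unit price: $15 / 6 = $2.50

$2.50


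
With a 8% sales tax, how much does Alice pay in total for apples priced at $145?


Calculate the tax:
8% of $145 = $11.60
Add tax to price:
$145 + $11.60 = $156.60

$156.60


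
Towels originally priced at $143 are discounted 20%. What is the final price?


Calculate the discount amount:
20% of $143 = $28.60
Subtract from original:
$143 - $28.60 = $114.40

$114.40


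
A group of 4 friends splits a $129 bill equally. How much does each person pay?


Total bill: $129
Number of people: 4
Each pays: $129 / 4 = $32.25

$32.25


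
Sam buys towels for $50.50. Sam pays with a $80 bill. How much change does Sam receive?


Start with the amount paid:
$80
Subtract the price:
$80 - $50.50 = $29.50

$29.50


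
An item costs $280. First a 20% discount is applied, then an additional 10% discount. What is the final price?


First discount:
20% of $280 = $56
Price after first discount:
$280 - $56 = $224
Second discount:
10% of $224 = $22.40
Final price:
$224 - $22.40 = $201.60

$201.60


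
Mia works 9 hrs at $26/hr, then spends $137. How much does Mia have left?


Calculate earnings:
9 x $26 = $234
Subtract spending:
$234 - $137 = $97

$97


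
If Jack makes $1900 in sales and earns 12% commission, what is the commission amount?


Convert rate to decimal:
12% = 0.12
Multiply by sales:
$1900 x 0.12 = $228

$228


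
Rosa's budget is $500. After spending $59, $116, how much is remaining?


Add up expenses:
$59 + $116 = $175
Subtract from budget:
$500 - $175 = $325

$325


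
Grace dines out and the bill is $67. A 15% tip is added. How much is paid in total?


Calculate the tip:
15% of $67 = $10.05
Add tip to meal cost:
$67 + $10.05 = $77.05

$77.05


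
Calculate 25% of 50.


Convert percentage to decimal:
25% = 0.25
Multiply:
50 x 0.25 = 12.5

12.5


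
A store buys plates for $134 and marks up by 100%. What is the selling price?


Calculate the markup amount:
100% of $134 = $134
Add to cost:
$134 + $134 = $268

$268


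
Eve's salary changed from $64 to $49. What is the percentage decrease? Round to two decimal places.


Find the absolute change:
|49 - 64| = 15
Divide by original and multiply by 100:
15 / 64 x 100 = 23.4375% ≈ 23.44%

23.44%


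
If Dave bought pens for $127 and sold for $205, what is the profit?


Selling price = $205
Cost price = $127
Profit = selling price - cost price:
Profit = $205 - $127 = $78

$78


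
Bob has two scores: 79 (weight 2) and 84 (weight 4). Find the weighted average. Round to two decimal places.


Weighted sum:
2 x 79 + 4 x 84 = 494
Total weight:
2 + 4 = 6
Weighted average:
494 / 6 = 82.3333... ≈ 82.33

82.33


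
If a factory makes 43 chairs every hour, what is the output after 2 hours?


Production rate: 43 chairs per hour
Time: 2 hours
Total: 43 x 2 = 86 chairs

86 chairs


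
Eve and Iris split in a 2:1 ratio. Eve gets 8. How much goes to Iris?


Find the multiplier:
8 / 2 = 4
Apply to Iris's share:
1 x 4 = 4

4


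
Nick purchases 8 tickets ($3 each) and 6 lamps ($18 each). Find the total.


Cost of tickets:
8 x $3 = $24
Cost of lamps:
6 x $18 = $108
Add both:
$24 + $108 = $132

$132


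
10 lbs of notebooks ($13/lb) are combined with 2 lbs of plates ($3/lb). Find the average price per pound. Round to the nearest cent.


Cost of notebooks:
10 x $13 = $130
Cost of plates:
2 x $3 = $6
Total cost: $130 + $6 = $136
Total weight: 12 lbs
Average: $136 / 12 = $11.3333... ≈ $11.33/lb

$11.33/lb


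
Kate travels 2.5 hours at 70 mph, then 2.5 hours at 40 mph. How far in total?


Leg 1 distance:
70 x 2.5 = 175 miles
Leg 2 distance:
40 x 2.5 = 100 miles
Total distance:
175 + 100 = 275 miles

275 miles


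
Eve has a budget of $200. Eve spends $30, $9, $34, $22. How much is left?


Add up expenses:
$30 + $9 + $34 + $22 = $95
Subtract from budget:
$200 - $95 = $105

$105


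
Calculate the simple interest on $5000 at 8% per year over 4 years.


Use the formula I = P x R x T / 100
P x R x T = 5000 x 8 x 4 = 160000
I = 160000 / 100 = $1600

$1600


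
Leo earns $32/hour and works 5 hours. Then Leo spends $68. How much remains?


Calculate earnings:
5 x $32 = $160
Subtract spending:
$160 - $68 = $92

$92


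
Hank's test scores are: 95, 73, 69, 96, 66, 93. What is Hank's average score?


Add the scores:
95 + 73 + 69 + 96 + 66 + 93 = 492
Divide by the number of tests:
492 / 6 = 82

82


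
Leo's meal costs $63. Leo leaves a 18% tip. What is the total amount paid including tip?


Calculate the tip:
18% of $63 = $11.34
Add tip to meal cost:
$63 + $11.34 = $74.34

$74.34


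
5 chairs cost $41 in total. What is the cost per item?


Total cost: $41
Number of items: 5
Unit price: $41 / 5 = $8.20

$8.20


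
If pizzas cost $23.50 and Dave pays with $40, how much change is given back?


Start with the amount paid:
$40
Subtract the price:
$40 - $23.50 = $16.50

$16.50


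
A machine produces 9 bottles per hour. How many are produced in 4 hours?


Production rate: 9 bottles per hour
Time: 4 hours
Total: 9 x 4 = 36 bottles

36 bottles


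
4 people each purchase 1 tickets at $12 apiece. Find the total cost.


Cost per person:
1 x $12 = $12
Group total:
4 x $12 = $48

$48


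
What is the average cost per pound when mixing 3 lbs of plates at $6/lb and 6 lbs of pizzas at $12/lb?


Cost of plates:
3 x $6 = $18
Cost of pizzas:
6 x $12 = $72
Total cost: $18 + $72 = $90
Total weight: 9 lbs
Average: $90 / 9 = $10/lb

$10/lb


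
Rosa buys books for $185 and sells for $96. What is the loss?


Selling price = $96
Cost price = $185
Loss = cost price - selling price:
Loss = $185 - $96 = $89

$89


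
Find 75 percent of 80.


Convert percentage to decimal:
75% = 0.75
Multiply:
80 x 0.75 = 60

60


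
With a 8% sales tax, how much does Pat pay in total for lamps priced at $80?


Calculate the tax:
8% of $80 = $6.40
Add tax to price:
$80 + $6.40 = $86.40

$86.40


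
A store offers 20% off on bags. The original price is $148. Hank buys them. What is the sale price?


Calculate the discount amount:
20% of $148 = $29.60
Subtract from original:
$148 - $29.60 = $118.40

$118.40


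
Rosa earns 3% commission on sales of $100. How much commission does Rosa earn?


Convert rate to decimal:
3% = 0.03
Multiply by sales:
$100 x 0.03 = $3

$3


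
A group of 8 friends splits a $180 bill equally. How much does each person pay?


Total bill: $180
Number of people: 8
Each pays: $180 / 8 = $22.50

$22.50


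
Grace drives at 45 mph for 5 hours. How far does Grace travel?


Use the formula: distance = speed x time
Speed = 45 mph, Time = 5 hours
45 x 5 = 225 miles

225 miles


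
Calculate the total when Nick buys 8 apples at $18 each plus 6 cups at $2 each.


Cost of apples:
8 x $18 = $144
Cost of cups:
6 x $2 = $12
Add both:
$144 + $12 = $156

$156


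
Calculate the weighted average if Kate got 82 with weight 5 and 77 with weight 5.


Weighted sum:
5 x 82 + 5 x 77 = 795
Total weight:
5 + 5 = 10
Weighted average:
795 / 10 = 79.5

79.5


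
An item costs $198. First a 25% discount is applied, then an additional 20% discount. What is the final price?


First discount:
25% of $198 = $49.50
Price after first discount:
$198 - $49.50 = $148.50
Second discount:
20% of $148.50 = $29.70
Final price:
$148.50 - $29.70 = $118.80

$118.80


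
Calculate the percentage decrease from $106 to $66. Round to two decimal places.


Find the absolute change:
|66 - 106| = 40
Divide by original and multiply by 100:
40 / 106 x 100 = 37.7358...% ≈ 37.74%

37.74%


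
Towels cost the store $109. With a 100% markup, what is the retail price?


Calculate the markup amount:
100% of $109 = $109
Add to cost:
$109 + $109 = $218

$218


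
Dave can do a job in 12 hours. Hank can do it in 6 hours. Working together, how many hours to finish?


Dave's rate: 1/12 of the job per hour
Hank's rate: 1/6 of the job per hour
Combined rate: 1/12 + 1/6 = 1/4 per hour
Time = 1 / (1/4) = 4 hours

4 hours


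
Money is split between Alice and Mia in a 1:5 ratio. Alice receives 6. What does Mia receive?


Find the multiplier:
6 / 1 = 6
Apply to Mia's share:
5 x 6 = 30

30


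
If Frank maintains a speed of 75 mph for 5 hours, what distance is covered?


Use the formula: distance = speed x time
Speed = 75 mph, Time = 5 hours
75 x 5 = 375 miles

375 miles


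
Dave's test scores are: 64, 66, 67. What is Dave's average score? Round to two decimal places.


Add the scores:
64 + 66 + 67 = 197
Divide by the number of tests:
197 / 3 = 65.6666... ≈ 65.67

65.67


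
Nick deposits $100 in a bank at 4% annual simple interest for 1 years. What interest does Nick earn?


Use the formula I = P x R x T / 100
P x R x T = 100 x 4 x 1 = 400
I = 400 / 100 = $4

$4


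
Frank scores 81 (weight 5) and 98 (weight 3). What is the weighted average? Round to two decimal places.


Weighted sum:
5 x 81 + 3 x 98 = 699
Total weight:
5 + 3 = 8
Weighted average:
699 / 8 = 87.375 ≈ 87.38

87.38


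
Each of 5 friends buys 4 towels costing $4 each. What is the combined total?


Cost per person:
4 x $4 = $16
Group total:
5 x $16 = $80

$80


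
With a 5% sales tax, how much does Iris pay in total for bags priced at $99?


Calculate the tax:
5% of $99 = $4.95
Add tax to price:
$99 + $4.95 = $103.95

$103.95


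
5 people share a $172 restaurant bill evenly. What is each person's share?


Total bill: $172
Number of people: 5
Each pays: $172 / 5 = $34.40

$34.40


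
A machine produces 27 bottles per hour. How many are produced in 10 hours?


Production rate: 27 bottles per hour
Time: 10 hours
Total: 27 x 10 = 270 bottles

270 bottles


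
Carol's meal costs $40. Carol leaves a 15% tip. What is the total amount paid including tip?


Calculate the tip:
15% of $40 = $6
Add tip to meal cost:
$40 + $6 = $46

$46


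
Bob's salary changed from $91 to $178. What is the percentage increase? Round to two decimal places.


Find the absolute change:
|178 - 91| = 87
Divide by original and multiply by 100:
87 / 91 x 100 = 95.6043...% ≈ 95.6%

95.6%


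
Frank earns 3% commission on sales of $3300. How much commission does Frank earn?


Convert rate to decimal:
3% = 0.03
Multiply by sales:
$3300 x 0.03 = $99

$99


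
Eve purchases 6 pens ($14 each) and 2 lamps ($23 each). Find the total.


Cost of pens:
6 x $14 = $84
Cost of lamps:
2 x $23 = $46
Add both:
$84 + $46 = $130

$130


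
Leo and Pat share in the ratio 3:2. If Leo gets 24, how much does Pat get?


Find the multiplier:
24 / 3 = 8
Apply to Pat's share:
2 x 8 = 16

16


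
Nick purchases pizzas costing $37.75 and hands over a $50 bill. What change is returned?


Start with the amount paid:
$50
Subtract the price:
$50 - $37.75 = $12.25

$12.25


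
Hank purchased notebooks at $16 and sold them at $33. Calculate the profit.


Selling price = $33
Cost price = $16
Profit = selling price - cost price:
Profit = $33 - $16 = $17

$17


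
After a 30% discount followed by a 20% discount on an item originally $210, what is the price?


First discount:
30% of $210 = $63
Price after first discount:
$210 - $63 = $147
Second discount:
20% of $147 = $29.40
Final price:
$147 - $29.40 = $117.60

$117.60


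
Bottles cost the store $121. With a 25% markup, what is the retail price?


Calculate the markup amount:
25% of $121 = $30.25
Add to cost:
$121 + $30.25 = $151.25

$151.25


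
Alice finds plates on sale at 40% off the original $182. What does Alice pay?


Calculate the discount amount:
40% of $182 = $72.80
Subtract from original:
$182 - $72.80 = $109.20

$109.20


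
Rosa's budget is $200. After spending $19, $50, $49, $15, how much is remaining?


Add up expenses:
$19 + $50 + $49 + $15 = $133
Subtract from budget:
$200 - $133 = $67

$67


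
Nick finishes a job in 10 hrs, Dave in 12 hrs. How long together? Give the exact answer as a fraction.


Nick's rate: 1/10 of the job per hour
Dave's rate: 1/12 of the job per hour
Combined rate: 1/10 + 1/12 = 11/60 per hour
Time = 1 / (11/60) = 60/11 hours (≈ 5.45 hours)

60/11 hours


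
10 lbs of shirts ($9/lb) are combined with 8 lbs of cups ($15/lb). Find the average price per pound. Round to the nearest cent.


Cost of shirts:
10 x $9 = $90
Cost of cups:
8 x $15 = $120
Total cost: $90 + $120 = $210
Total weight: 18 lbs
Average: $210 / 18 = $11.6666... ≈ $11.67/lb

$11.67/lb


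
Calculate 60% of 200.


Convert percentage to decimal:
60% = 0.6
Multiply:
200 x 0.6 = 120

120


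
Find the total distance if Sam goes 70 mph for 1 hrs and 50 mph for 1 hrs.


Leg 1 distance:
70 x 1 = 70 miles
Leg 2 distance:
50 x 1 = 50 miles
Total distance:
70 + 50 = 120 miles

120 miles


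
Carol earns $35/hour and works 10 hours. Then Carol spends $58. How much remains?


Calculate earnings:
10 x $35 = $350
Subtract spending:
$350 - $58 = $292

$292


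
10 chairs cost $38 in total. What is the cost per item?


Total cost: $38
Number of items: 10
Unit price: $38 / 10 = $3.80

$3.80


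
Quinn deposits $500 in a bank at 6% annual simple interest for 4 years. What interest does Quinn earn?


Use the formula I = P x R x T / 100
P x R x T = 500 x 6 x 4 = 12000
I = 12000 / 100 = $120

$120


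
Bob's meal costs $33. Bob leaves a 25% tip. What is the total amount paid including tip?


Calculate the tip:
25% of $33 = $8.25
Add tip to meal cost:
$33 + $8.25 = $41.25

$41.25


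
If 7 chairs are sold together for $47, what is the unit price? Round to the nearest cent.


Total cost: $47
Number of items: 7
Unit price: $47 / 7 = $6.7142... ≈ $6.71

$6.71


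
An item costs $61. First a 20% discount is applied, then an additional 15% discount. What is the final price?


First discount:
20% of $61 = $12.20
Price after first discount:
$61 - $12.20 = $48.80
Second discount:
15% of $48.80 = $7.32
Final price:
$48.80 - $7.32 = $41.48

$41.48


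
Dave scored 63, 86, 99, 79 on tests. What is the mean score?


Add the scores:
63 + 86 + 99 + 79 = 327
Divide by the number of tests:
327 / 4 = 81.75

81.75


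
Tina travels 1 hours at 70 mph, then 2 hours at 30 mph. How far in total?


Leg 1 distance:
70 x 1 = 70 miles
Leg 2 distance:
30 x 2 = 60 miles
Total distance:
70 + 60 = 130 miles

130 miles


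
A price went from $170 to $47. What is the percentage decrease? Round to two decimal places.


Find the absolute change:
|47 - 170| = 123
Divide by original and multiply by 100:
123 / 170 x 100 = 72.3529...% ≈ 72.35%

72.35%


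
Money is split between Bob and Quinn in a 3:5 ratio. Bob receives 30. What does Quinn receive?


Find the multiplier:
30 / 3 = 10
Apply to Quinn's share:
5 x 10 = 50

50


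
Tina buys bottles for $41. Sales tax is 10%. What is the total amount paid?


Calculate the tax:
10% of $41 = $4.10
Add tax to price:
$41 + $4.10 = $45.10

$45.10


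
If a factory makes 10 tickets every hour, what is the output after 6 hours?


Production rate: 10 tickets per hour
Time: 6 hours
Total: 10 x 6 = 60 tickets

60 tickets


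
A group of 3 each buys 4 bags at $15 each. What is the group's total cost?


Cost per person:
4 x $15 = $60
Group total:
3 x $60 = $180

$180


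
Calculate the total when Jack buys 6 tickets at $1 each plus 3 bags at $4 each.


Cost of tickets:
6 x $1 = $6
Cost of bags:
3 x $4 = $12
Add both:
$6 + $12 = $18

$18


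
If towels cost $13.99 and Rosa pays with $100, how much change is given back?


Start with the amount paid:
$100
Subtract the price:
$100 - $13.99 = $86.01

$86.01


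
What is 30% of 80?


Convert percentage to decimal:
30% = 0.3
Multiply:
80 x 0.3 = 24

24


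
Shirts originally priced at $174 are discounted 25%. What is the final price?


Calculate the discount amount:
25% of $174 = $43.50
Subtract from original:
$174 - $43.50 = $130.50

$130.50


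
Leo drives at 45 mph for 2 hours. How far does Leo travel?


Use the formula: distance = speed x time
Speed = 45 mph, Time = 2 hours
45 x 2 = 90 miles

90 miles


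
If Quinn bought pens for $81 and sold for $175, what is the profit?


Selling price = $175
Cost price = $81
Profit = selling price - cost price:
Profit = $175 - $81 = $94

$94


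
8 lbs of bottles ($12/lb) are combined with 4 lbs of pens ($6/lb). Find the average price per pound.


Cost of bottles:
8 x $12 = $96
Cost of pens:
4 x $6 = $24
Total cost: $96 + $24 = $120
Total weight: 12 lbs
Average: $120 / 12 = $10/lb

$10/lb


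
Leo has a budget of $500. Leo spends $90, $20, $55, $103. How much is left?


Add up expenses:
$90 + $20 + $55 + $103 = $268
Subtract from budget:
$500 - $268 = $232

$232


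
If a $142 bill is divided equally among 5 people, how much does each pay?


Total bill: $142
Number of people: 5
Each pays: $142 / 5 = $28.40

$28.40


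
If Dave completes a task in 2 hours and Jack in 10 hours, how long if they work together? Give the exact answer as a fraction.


Dave's rate: 1/2 of the job per hour
Jack's rate: 1/10 of the job per hour
Combined rate: 1/2 + 1/10 = 3/5 per hour
Time = 1 / (3/5) = 5/3 hours (≈ 1.67 hours)

5/3 hours


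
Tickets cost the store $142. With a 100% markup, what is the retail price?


Calculate the markup amount:
100% of $142 = $142
Add to cost:
$142 + $142 = $284

$284


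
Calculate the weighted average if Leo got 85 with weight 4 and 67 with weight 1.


Weighted sum:
4 x 85 + 1 x 67 = 407
Total weight:
4 + 1 = 5
Weighted average:
407 / 5 = 81.4

81.4


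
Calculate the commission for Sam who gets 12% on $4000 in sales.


Convert rate to decimal:
12% = 0.12
Multiply by sales:
$4000 x 0.12 = $480

$480


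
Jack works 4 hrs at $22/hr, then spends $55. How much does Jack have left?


Calculate earnings:
4 x $22 = $88
Subtract spending:
$88 - $55 = $33

$33


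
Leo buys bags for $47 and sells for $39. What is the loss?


Selling price = $39
Cost price = $47
Loss = cost price - selling price:
Loss = $47 - $39 = $8

$8


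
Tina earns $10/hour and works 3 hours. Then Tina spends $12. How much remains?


Calculate earnings:
3 x $10 = $30
Subtract spending:
$30 - $12 = $18

$18


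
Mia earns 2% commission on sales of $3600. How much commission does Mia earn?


Convert rate to decimal:
2% = 0.02
Multiply by sales:
$3600 x 0.02 = $72

$72


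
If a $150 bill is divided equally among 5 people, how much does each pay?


Total bill: $150
Number of people: 5
Each pays: $150 / 5 = $30

$30


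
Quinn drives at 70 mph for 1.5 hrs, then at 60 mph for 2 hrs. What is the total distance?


Leg 1 distance:
70 x 1.5 = 105 miles
Leg 2 distance:
60 x 2 = 120 miles
Total distance:
105 + 120 = 225 miles

225 miles


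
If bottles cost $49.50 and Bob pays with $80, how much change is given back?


Start with the amount paid:
$80
Subtract the price:
$80 - $49.50 = $30.50

$30.50


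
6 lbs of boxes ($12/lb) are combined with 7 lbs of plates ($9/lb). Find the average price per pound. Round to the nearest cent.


Cost of boxes:
6 x $12 = $72
Cost of plates:
7 x $9 = $63
Total cost: $72 + $63 = $135
Total weight: 13 lbs
Average: $135 / 13 = $10.3846... ≈ $10.38/lb

$10.38/lb


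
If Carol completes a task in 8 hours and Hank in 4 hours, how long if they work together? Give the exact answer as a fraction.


Carol's rate: 1/8 of the job per hour
Hank's rate: 1/4 of the job per hour
Combined rate: 1/8 + 1/4 = 3/8 per hour
Time = 1 / (3/8) = 8/3 hours (≈ 2.67 hours)

8/3 hours


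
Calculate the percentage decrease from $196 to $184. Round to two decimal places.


Find the absolute change:
|184 - 196| = 12
Divide by original and multiply by 100:
12 / 196 x 100 = 6.1224...% ≈ 6.12%

6.12%


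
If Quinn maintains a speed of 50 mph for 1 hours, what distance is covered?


Use the formula: distance = speed x time
Speed = 50 mph, Time = 1 hours
50 x 1 = 50 miles

50 miles


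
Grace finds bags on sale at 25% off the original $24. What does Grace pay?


Calculate the discount amount:
25% of $24 = $6
Subtract from original:
$24 - $6 = $18

$18


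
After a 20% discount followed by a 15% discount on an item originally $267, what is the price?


First discount:
20% of $267 = $53.40
Price after first discount:
$267 - $53.40 = $213.60
Second discount:
15% of $213.60 = $32.04
Final price:
$213.60 - $32.04 = $181.56

$181.56


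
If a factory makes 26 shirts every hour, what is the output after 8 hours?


Production rate: 26 shirts per hour
Time: 8 hours
Total: 26 x 8 = 208 shirts

208 shirts


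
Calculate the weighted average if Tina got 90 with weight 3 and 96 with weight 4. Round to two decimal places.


Weighted sum:
3 x 90 + 4 x 96 = 654
Total weight:
3 + 4 = 7
Weighted average:
654 / 7 = 93.4285... ≈ 93.43

93.43


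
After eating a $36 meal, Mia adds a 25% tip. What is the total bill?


Calculate the tip:
25% of $36 = $9
Add tip to meal cost:
$36 + $9 = $45

$45


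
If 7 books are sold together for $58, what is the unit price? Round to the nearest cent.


Total cost: $58
Number of items: 7
Unit price: $58 / 7 = $8.2857... ≈ $8.29

$8.29


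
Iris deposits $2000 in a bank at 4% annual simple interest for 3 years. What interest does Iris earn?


Use the formula I = P x R x T / 100
P x R x T = 2000 x 4 x 3 = 24000
I = 24000 / 100 = $240

$240


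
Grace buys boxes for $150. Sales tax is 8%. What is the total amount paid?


Calculate the tax:
8% of $150 = $12
Add tax to price:
$150 + $12 = $162

$162


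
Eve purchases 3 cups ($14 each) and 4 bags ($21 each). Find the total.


Cost of cups:
3 x $14 = $42
Cost of bags:
4 x $21 = $84
Add both:
$42 + $84 = $126

$126


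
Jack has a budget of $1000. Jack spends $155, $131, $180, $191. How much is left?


Add up expenses:
$155 + $131 + $180 + $191 = $657
Subtract from budget:
$1000 - $657 = $343

$343


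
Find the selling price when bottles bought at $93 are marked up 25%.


Calculate the markup amount:
25% of $93 = $23.25
Add to cost:
$93 + $23.25 = $116.25

$116.25


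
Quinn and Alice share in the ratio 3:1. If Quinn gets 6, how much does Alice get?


Find the multiplier:
6 / 3 = 2
Apply to Alice's share:
1 x 2 = 2

2


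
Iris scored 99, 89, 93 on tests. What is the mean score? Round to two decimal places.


Add the scores:
99 + 89 + 93 = 281
Divide by the number of tests:
281 / 3 = 93.6666... ≈ 93.67

93.67


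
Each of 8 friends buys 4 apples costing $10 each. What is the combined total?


Cost per person:
4 x $10 = $40
Group total:
8 x $40 = $320

$320


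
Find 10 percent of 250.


Convert percentage to decimal:
10% = 0.1
Multiply:
250 x 0.1 = 25

25


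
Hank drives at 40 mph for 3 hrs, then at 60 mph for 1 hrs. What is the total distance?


Leg 1 distance:
40 x 3 = 120 miles
Leg 2 distance:
60 x 1 = 60 miles
Total distance:
120 + 60 = 180 miles

180 miles


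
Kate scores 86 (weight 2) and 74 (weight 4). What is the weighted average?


Weighted sum:
2 x 86 + 4 x 74 = 468
Total weight:
2 + 4 = 6
Weighted average:
468 / 6 = 78

78


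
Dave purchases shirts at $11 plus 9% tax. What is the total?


Calculate the tax:
9% of $11 = $0.99
Add tax to price:
$11 + $0.99 = $11.99

$11.99


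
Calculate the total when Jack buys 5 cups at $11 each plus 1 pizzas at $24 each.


Cost of cups:
5 x $11 = $55
Cost of pizzas:
1 x $24 = $24
Add both:
$55 + $24 = $79

$79


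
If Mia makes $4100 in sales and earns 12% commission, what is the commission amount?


Convert rate to decimal:
12% = 0.12
Multiply by sales:
$4100 x 0.12 = $492

$492


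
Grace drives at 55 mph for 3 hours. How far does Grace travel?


Use the formula: distance = speed x time
Speed = 55 mph, Time = 3 hours
55 x 3 = 165 miles

165 miles


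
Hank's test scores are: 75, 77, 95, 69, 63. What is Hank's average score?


Add the scores:
75 + 77 + 95 + 69 + 63 = 379
Divide by the number of tests:
379 / 5 = 75.8

75.8


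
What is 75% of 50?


Convert percentage to decimal:
75% = 0.75
Multiply:
50 x 0.75 = 37.5

37.5


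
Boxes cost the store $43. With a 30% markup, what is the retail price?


Calculate the markup amount:
30% of $43 = $12.90
Add to cost:
$43 + $12.90 = $55.90

$55.90


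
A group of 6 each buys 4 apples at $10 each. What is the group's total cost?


Cost per person:
4 x $10 = $40
Group total:
6 x $40 = $240

$240


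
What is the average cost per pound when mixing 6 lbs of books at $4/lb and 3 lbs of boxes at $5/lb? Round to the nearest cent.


Cost of books:
6 x $4 = $24
Cost of boxes:
3 x $5 = $15
Total cost: $24 + $15 = $39
Total weight: 9 lbs
Average: $39 / 9 = $4.3333... ≈ $4.33/lb

$4.33/lb


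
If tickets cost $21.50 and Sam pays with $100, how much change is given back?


Start with the amount paid:
$100
Subtract the price:
$100 - $21.50 = $78.50

$78.50


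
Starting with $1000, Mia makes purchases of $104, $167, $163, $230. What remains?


Add up expenses:
$104 + $167 + $163 + $230 = $664
Subtract from budget:
$1000 - $664 = $336

$336


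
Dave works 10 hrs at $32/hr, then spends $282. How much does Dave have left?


Calculate earnings:
10 x $32 = $320
Subtract spending:
$320 - $282 = $38

$38


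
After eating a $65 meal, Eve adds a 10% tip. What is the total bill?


Calculate the tip:
10% of $65 = $6.50
Add tip to meal cost:
$65 + $6.50 = $71.50

$71.50


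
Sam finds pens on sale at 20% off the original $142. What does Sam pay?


Calculate the discount amount:
20% of $142 = $28.40
Subtract from original:
$142 - $28.40 = $113.60

$113.60


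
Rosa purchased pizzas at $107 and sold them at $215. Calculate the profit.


Selling price = $215
Cost price = $107
Profit = selling price - cost price:
Profit = $215 - $107 = $108

$108


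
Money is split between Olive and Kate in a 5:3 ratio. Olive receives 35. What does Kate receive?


Find the multiplier:
35 / 5 = 7
Apply to Kate's share:
3 x 7 = 21

21
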